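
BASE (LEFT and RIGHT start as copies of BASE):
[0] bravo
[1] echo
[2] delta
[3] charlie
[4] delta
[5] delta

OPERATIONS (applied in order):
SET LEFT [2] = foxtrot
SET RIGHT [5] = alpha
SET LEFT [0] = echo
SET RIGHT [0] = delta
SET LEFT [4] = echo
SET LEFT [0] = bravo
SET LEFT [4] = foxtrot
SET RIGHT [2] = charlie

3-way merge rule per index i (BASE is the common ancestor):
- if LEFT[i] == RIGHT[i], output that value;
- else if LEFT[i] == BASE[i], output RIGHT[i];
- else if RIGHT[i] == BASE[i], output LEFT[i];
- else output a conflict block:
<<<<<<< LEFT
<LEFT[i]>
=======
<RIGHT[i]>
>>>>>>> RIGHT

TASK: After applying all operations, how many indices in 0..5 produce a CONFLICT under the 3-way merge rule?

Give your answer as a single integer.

Answer: 1

Derivation:
Final LEFT:  [bravo, echo, foxtrot, charlie, foxtrot, delta]
Final RIGHT: [delta, echo, charlie, charlie, delta, alpha]
i=0: L=bravo=BASE, R=delta -> take RIGHT -> delta
i=1: L=echo R=echo -> agree -> echo
i=2: BASE=delta L=foxtrot R=charlie all differ -> CONFLICT
i=3: L=charlie R=charlie -> agree -> charlie
i=4: L=foxtrot, R=delta=BASE -> take LEFT -> foxtrot
i=5: L=delta=BASE, R=alpha -> take RIGHT -> alpha
Conflict count: 1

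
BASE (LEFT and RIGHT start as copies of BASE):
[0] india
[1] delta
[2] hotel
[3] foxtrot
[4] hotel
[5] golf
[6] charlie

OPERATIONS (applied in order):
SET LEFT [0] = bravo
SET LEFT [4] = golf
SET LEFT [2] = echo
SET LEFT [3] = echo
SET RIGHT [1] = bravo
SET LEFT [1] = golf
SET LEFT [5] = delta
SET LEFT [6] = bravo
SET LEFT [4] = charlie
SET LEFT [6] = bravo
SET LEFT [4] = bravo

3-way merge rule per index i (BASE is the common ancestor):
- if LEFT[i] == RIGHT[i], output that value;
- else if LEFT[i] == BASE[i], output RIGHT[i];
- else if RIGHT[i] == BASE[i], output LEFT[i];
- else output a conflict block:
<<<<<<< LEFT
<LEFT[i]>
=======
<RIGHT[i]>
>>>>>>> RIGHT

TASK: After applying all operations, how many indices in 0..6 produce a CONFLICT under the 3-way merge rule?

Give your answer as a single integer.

Final LEFT:  [bravo, golf, echo, echo, bravo, delta, bravo]
Final RIGHT: [india, bravo, hotel, foxtrot, hotel, golf, charlie]
i=0: L=bravo, R=india=BASE -> take LEFT -> bravo
i=1: BASE=delta L=golf R=bravo all differ -> CONFLICT
i=2: L=echo, R=hotel=BASE -> take LEFT -> echo
i=3: L=echo, R=foxtrot=BASE -> take LEFT -> echo
i=4: L=bravo, R=hotel=BASE -> take LEFT -> bravo
i=5: L=delta, R=golf=BASE -> take LEFT -> delta
i=6: L=bravo, R=charlie=BASE -> take LEFT -> bravo
Conflict count: 1

Answer: 1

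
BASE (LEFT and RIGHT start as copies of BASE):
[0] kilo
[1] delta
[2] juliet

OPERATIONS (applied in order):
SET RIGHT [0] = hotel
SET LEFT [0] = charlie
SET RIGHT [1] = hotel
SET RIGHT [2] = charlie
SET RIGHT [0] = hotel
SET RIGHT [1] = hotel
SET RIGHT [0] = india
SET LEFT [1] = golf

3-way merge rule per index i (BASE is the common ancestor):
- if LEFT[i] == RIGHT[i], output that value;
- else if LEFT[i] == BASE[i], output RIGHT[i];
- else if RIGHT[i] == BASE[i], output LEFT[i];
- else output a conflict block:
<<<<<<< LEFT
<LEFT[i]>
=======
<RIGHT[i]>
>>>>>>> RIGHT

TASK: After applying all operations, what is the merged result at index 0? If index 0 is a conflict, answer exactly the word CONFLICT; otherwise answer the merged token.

Final LEFT:  [charlie, golf, juliet]
Final RIGHT: [india, hotel, charlie]
i=0: BASE=kilo L=charlie R=india all differ -> CONFLICT
i=1: BASE=delta L=golf R=hotel all differ -> CONFLICT
i=2: L=juliet=BASE, R=charlie -> take RIGHT -> charlie
Index 0 -> CONFLICT

Answer: CONFLICT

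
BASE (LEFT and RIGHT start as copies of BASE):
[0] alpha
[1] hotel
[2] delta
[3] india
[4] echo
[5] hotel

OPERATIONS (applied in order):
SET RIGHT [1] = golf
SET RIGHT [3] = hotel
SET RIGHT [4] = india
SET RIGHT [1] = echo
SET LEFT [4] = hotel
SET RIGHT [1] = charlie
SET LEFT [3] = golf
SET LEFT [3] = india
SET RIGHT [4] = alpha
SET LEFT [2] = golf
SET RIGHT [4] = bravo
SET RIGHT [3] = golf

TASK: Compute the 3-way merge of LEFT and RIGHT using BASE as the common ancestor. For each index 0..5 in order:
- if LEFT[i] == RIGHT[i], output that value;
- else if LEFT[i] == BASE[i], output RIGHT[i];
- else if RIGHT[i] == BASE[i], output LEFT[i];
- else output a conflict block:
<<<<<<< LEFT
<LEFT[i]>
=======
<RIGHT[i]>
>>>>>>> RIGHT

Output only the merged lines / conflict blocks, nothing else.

Final LEFT:  [alpha, hotel, golf, india, hotel, hotel]
Final RIGHT: [alpha, charlie, delta, golf, bravo, hotel]
i=0: L=alpha R=alpha -> agree -> alpha
i=1: L=hotel=BASE, R=charlie -> take RIGHT -> charlie
i=2: L=golf, R=delta=BASE -> take LEFT -> golf
i=3: L=india=BASE, R=golf -> take RIGHT -> golf
i=4: BASE=echo L=hotel R=bravo all differ -> CONFLICT
i=5: L=hotel R=hotel -> agree -> hotel

Answer: alpha
charlie
golf
golf
<<<<<<< LEFT
hotel
=======
bravo
>>>>>>> RIGHT
hotel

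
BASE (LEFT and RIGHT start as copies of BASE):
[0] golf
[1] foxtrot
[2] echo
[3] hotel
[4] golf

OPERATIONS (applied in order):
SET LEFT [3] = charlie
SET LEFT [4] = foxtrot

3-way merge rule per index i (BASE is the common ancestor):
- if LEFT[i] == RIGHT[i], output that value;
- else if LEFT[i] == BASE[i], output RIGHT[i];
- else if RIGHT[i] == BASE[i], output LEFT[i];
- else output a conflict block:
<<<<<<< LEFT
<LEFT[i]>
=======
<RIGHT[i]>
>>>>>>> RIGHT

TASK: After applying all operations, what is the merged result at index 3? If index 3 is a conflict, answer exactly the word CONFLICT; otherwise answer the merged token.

Answer: charlie

Derivation:
Final LEFT:  [golf, foxtrot, echo, charlie, foxtrot]
Final RIGHT: [golf, foxtrot, echo, hotel, golf]
i=0: L=golf R=golf -> agree -> golf
i=1: L=foxtrot R=foxtrot -> agree -> foxtrot
i=2: L=echo R=echo -> agree -> echo
i=3: L=charlie, R=hotel=BASE -> take LEFT -> charlie
i=4: L=foxtrot, R=golf=BASE -> take LEFT -> foxtrot
Index 3 -> charlie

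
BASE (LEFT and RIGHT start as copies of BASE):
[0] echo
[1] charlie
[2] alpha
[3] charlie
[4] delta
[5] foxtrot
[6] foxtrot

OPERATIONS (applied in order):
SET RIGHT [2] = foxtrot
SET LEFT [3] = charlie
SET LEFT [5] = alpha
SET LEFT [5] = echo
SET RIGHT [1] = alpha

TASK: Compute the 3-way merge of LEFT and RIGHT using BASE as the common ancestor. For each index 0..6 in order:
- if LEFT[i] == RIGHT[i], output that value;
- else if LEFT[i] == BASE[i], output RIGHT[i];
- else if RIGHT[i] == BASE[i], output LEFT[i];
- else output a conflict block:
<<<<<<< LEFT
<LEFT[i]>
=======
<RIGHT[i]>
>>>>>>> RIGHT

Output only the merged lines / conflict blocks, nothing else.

Final LEFT:  [echo, charlie, alpha, charlie, delta, echo, foxtrot]
Final RIGHT: [echo, alpha, foxtrot, charlie, delta, foxtrot, foxtrot]
i=0: L=echo R=echo -> agree -> echo
i=1: L=charlie=BASE, R=alpha -> take RIGHT -> alpha
i=2: L=alpha=BASE, R=foxtrot -> take RIGHT -> foxtrot
i=3: L=charlie R=charlie -> agree -> charlie
i=4: L=delta R=delta -> agree -> delta
i=5: L=echo, R=foxtrot=BASE -> take LEFT -> echo
i=6: L=foxtrot R=foxtrot -> agree -> foxtrot

Answer: echo
alpha
foxtrot
charlie
delta
echo
foxtrot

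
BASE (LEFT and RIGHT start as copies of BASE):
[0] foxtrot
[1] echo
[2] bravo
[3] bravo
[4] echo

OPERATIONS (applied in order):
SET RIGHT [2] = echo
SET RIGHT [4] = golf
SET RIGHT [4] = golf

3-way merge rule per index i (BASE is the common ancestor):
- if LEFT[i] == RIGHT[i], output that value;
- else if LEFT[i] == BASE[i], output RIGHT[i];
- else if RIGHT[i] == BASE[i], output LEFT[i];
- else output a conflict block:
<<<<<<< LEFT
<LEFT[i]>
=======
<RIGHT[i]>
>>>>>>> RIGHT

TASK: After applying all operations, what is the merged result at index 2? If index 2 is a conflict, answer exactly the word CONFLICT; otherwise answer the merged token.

Answer: echo

Derivation:
Final LEFT:  [foxtrot, echo, bravo, bravo, echo]
Final RIGHT: [foxtrot, echo, echo, bravo, golf]
i=0: L=foxtrot R=foxtrot -> agree -> foxtrot
i=1: L=echo R=echo -> agree -> echo
i=2: L=bravo=BASE, R=echo -> take RIGHT -> echo
i=3: L=bravo R=bravo -> agree -> bravo
i=4: L=echo=BASE, R=golf -> take RIGHT -> golf
Index 2 -> echo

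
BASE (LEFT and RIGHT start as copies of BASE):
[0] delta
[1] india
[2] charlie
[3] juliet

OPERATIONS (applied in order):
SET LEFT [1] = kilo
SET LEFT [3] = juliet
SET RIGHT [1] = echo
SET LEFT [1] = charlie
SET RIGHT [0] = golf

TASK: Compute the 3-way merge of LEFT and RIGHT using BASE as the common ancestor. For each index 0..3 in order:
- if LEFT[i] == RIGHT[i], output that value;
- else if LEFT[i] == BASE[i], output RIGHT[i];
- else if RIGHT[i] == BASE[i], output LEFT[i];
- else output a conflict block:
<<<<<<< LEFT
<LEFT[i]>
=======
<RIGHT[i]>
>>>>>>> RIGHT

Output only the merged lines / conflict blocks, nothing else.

Answer: golf
<<<<<<< LEFT
charlie
=======
echo
>>>>>>> RIGHT
charlie
juliet

Derivation:
Final LEFT:  [delta, charlie, charlie, juliet]
Final RIGHT: [golf, echo, charlie, juliet]
i=0: L=delta=BASE, R=golf -> take RIGHT -> golf
i=1: BASE=india L=charlie R=echo all differ -> CONFLICT
i=2: L=charlie R=charlie -> agree -> charlie
i=3: L=juliet R=juliet -> agree -> juliet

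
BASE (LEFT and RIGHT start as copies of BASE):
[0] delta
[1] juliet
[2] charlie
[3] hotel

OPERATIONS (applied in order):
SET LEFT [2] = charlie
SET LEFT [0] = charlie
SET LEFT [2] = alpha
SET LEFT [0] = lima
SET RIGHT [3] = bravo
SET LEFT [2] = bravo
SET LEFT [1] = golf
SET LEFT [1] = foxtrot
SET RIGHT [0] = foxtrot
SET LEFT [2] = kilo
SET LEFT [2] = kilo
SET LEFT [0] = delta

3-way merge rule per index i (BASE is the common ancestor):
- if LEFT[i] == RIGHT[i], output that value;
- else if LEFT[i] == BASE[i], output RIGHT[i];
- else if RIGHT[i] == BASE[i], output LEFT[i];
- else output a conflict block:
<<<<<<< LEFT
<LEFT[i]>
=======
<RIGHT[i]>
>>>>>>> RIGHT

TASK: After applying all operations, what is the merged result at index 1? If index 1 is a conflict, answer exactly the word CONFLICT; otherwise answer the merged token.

Final LEFT:  [delta, foxtrot, kilo, hotel]
Final RIGHT: [foxtrot, juliet, charlie, bravo]
i=0: L=delta=BASE, R=foxtrot -> take RIGHT -> foxtrot
i=1: L=foxtrot, R=juliet=BASE -> take LEFT -> foxtrot
i=2: L=kilo, R=charlie=BASE -> take LEFT -> kilo
i=3: L=hotel=BASE, R=bravo -> take RIGHT -> bravo
Index 1 -> foxtrot

Answer: foxtrot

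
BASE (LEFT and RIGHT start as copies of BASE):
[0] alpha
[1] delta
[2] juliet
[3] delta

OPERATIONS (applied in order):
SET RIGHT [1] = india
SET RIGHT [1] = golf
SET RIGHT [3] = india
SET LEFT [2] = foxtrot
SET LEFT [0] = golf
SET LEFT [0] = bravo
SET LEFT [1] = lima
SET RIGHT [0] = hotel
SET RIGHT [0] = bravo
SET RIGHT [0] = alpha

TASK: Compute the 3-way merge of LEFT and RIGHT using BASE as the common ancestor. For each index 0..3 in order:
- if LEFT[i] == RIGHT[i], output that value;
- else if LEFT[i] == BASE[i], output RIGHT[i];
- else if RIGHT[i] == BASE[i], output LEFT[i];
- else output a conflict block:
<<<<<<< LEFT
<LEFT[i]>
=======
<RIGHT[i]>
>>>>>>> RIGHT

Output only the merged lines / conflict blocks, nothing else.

Answer: bravo
<<<<<<< LEFT
lima
=======
golf
>>>>>>> RIGHT
foxtrot
india

Derivation:
Final LEFT:  [bravo, lima, foxtrot, delta]
Final RIGHT: [alpha, golf, juliet, india]
i=0: L=bravo, R=alpha=BASE -> take LEFT -> bravo
i=1: BASE=delta L=lima R=golf all differ -> CONFLICT
i=2: L=foxtrot, R=juliet=BASE -> take LEFT -> foxtrot
i=3: L=delta=BASE, R=india -> take RIGHT -> india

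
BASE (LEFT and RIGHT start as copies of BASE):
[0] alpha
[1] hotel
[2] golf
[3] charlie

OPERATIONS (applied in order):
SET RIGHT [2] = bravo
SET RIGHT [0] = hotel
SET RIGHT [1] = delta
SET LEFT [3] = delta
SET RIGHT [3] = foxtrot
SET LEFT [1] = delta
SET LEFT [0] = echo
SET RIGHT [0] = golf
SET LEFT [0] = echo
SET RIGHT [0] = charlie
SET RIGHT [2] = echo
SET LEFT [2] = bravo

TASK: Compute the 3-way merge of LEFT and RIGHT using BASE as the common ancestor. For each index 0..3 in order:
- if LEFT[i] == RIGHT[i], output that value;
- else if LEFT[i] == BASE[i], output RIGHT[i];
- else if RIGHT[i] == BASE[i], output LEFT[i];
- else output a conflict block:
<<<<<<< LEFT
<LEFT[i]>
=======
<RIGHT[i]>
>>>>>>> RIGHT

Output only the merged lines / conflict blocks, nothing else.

Final LEFT:  [echo, delta, bravo, delta]
Final RIGHT: [charlie, delta, echo, foxtrot]
i=0: BASE=alpha L=echo R=charlie all differ -> CONFLICT
i=1: L=delta R=delta -> agree -> delta
i=2: BASE=golf L=bravo R=echo all differ -> CONFLICT
i=3: BASE=charlie L=delta R=foxtrot all differ -> CONFLICT

Answer: <<<<<<< LEFT
echo
=======
charlie
>>>>>>> RIGHT
delta
<<<<<<< LEFT
bravo
=======
echo
>>>>>>> RIGHT
<<<<<<< LEFT
delta
=======
foxtrot
>>>>>>> RIGHT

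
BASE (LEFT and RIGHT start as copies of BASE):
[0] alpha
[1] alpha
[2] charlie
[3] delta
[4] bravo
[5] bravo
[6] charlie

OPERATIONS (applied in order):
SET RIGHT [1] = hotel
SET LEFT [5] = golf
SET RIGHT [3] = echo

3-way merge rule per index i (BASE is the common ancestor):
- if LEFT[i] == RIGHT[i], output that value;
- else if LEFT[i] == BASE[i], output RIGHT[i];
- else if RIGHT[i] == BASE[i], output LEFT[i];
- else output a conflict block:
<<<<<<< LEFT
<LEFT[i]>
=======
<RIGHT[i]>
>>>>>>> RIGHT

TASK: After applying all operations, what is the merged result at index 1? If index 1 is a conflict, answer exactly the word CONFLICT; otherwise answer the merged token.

Final LEFT:  [alpha, alpha, charlie, delta, bravo, golf, charlie]
Final RIGHT: [alpha, hotel, charlie, echo, bravo, bravo, charlie]
i=0: L=alpha R=alpha -> agree -> alpha
i=1: L=alpha=BASE, R=hotel -> take RIGHT -> hotel
i=2: L=charlie R=charlie -> agree -> charlie
i=3: L=delta=BASE, R=echo -> take RIGHT -> echo
i=4: L=bravo R=bravo -> agree -> bravo
i=5: L=golf, R=bravo=BASE -> take LEFT -> golf
i=6: L=charlie R=charlie -> agree -> charlie
Index 1 -> hotel

Answer: hotel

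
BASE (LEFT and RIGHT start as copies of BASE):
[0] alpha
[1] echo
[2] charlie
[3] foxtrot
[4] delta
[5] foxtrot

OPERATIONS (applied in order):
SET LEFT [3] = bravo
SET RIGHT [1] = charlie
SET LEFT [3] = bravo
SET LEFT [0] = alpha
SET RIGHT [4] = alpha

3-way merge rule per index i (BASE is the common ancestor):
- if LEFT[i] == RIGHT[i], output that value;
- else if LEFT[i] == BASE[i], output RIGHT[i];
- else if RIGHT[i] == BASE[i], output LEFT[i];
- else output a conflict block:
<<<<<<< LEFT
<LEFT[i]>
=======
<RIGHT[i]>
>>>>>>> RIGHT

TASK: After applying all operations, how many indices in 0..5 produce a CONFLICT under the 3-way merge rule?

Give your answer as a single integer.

Answer: 0

Derivation:
Final LEFT:  [alpha, echo, charlie, bravo, delta, foxtrot]
Final RIGHT: [alpha, charlie, charlie, foxtrot, alpha, foxtrot]
i=0: L=alpha R=alpha -> agree -> alpha
i=1: L=echo=BASE, R=charlie -> take RIGHT -> charlie
i=2: L=charlie R=charlie -> agree -> charlie
i=3: L=bravo, R=foxtrot=BASE -> take LEFT -> bravo
i=4: L=delta=BASE, R=alpha -> take RIGHT -> alpha
i=5: L=foxtrot R=foxtrot -> agree -> foxtrot
Conflict count: 0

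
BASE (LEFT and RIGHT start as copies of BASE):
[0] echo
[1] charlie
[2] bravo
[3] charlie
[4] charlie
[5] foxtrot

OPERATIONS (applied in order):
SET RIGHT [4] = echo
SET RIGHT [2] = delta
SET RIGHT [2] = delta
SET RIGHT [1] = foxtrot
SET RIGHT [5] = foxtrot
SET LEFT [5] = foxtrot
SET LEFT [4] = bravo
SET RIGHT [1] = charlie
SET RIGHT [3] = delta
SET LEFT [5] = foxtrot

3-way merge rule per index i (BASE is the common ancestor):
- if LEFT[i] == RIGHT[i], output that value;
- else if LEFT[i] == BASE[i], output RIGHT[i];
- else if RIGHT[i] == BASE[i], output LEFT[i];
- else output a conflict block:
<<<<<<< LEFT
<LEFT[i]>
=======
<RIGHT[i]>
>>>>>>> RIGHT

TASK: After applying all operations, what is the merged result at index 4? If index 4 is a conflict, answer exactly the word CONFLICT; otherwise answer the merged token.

Answer: CONFLICT

Derivation:
Final LEFT:  [echo, charlie, bravo, charlie, bravo, foxtrot]
Final RIGHT: [echo, charlie, delta, delta, echo, foxtrot]
i=0: L=echo R=echo -> agree -> echo
i=1: L=charlie R=charlie -> agree -> charlie
i=2: L=bravo=BASE, R=delta -> take RIGHT -> delta
i=3: L=charlie=BASE, R=delta -> take RIGHT -> delta
i=4: BASE=charlie L=bravo R=echo all differ -> CONFLICT
i=5: L=foxtrot R=foxtrot -> agree -> foxtrot
Index 4 -> CONFLICT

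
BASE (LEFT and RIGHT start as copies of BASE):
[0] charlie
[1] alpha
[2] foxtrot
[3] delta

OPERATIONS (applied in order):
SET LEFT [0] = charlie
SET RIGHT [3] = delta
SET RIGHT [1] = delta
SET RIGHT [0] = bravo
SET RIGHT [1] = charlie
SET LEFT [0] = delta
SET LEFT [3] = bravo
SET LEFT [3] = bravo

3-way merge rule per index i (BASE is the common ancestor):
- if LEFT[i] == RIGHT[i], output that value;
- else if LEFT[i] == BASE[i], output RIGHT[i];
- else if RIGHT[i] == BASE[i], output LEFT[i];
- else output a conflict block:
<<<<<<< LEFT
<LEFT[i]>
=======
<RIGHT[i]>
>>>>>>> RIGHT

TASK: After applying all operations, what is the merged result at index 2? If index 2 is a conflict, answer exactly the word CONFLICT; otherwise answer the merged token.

Answer: foxtrot

Derivation:
Final LEFT:  [delta, alpha, foxtrot, bravo]
Final RIGHT: [bravo, charlie, foxtrot, delta]
i=0: BASE=charlie L=delta R=bravo all differ -> CONFLICT
i=1: L=alpha=BASE, R=charlie -> take RIGHT -> charlie
i=2: L=foxtrot R=foxtrot -> agree -> foxtrot
i=3: L=bravo, R=delta=BASE -> take LEFT -> bravo
Index 2 -> foxtrot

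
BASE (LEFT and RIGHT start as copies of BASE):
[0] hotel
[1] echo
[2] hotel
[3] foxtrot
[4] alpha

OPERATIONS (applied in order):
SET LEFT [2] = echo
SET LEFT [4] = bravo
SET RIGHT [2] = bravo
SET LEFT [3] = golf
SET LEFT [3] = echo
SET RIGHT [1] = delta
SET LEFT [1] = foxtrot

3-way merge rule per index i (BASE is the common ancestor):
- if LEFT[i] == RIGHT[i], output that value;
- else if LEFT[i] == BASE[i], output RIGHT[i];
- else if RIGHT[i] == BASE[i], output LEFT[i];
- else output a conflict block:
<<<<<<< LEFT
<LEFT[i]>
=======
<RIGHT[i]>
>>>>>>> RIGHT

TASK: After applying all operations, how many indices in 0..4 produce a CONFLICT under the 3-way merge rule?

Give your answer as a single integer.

Answer: 2

Derivation:
Final LEFT:  [hotel, foxtrot, echo, echo, bravo]
Final RIGHT: [hotel, delta, bravo, foxtrot, alpha]
i=0: L=hotel R=hotel -> agree -> hotel
i=1: BASE=echo L=foxtrot R=delta all differ -> CONFLICT
i=2: BASE=hotel L=echo R=bravo all differ -> CONFLICT
i=3: L=echo, R=foxtrot=BASE -> take LEFT -> echo
i=4: L=bravo, R=alpha=BASE -> take LEFT -> bravo
Conflict count: 2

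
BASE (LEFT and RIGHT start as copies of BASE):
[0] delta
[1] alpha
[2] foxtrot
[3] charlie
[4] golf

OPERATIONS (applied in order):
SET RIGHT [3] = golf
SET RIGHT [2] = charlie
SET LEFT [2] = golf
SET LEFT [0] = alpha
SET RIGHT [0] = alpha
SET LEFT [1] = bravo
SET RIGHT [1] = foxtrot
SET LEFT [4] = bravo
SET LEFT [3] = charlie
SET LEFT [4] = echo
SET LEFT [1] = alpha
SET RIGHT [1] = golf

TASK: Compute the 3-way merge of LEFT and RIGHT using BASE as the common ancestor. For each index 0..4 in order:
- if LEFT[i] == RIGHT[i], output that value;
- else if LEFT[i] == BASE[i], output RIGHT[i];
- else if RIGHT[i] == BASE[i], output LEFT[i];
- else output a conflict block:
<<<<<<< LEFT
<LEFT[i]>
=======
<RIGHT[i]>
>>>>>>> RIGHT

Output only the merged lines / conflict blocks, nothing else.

Final LEFT:  [alpha, alpha, golf, charlie, echo]
Final RIGHT: [alpha, golf, charlie, golf, golf]
i=0: L=alpha R=alpha -> agree -> alpha
i=1: L=alpha=BASE, R=golf -> take RIGHT -> golf
i=2: BASE=foxtrot L=golf R=charlie all differ -> CONFLICT
i=3: L=charlie=BASE, R=golf -> take RIGHT -> golf
i=4: L=echo, R=golf=BASE -> take LEFT -> echo

Answer: alpha
golf
<<<<<<< LEFT
golf
=======
charlie
>>>>>>> RIGHT
golf
echo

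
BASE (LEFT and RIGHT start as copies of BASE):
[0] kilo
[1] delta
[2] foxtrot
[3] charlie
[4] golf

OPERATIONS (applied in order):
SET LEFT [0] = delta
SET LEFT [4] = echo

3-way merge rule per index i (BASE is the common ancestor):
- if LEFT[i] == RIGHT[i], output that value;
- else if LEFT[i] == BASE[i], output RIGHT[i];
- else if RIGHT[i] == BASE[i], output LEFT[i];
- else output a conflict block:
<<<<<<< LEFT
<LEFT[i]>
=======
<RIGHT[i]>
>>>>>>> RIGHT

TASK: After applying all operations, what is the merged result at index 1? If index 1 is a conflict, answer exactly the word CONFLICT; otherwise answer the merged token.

Answer: delta

Derivation:
Final LEFT:  [delta, delta, foxtrot, charlie, echo]
Final RIGHT: [kilo, delta, foxtrot, charlie, golf]
i=0: L=delta, R=kilo=BASE -> take LEFT -> delta
i=1: L=delta R=delta -> agree -> delta
i=2: L=foxtrot R=foxtrot -> agree -> foxtrot
i=3: L=charlie R=charlie -> agree -> charlie
i=4: L=echo, R=golf=BASE -> take LEFT -> echo
Index 1 -> delta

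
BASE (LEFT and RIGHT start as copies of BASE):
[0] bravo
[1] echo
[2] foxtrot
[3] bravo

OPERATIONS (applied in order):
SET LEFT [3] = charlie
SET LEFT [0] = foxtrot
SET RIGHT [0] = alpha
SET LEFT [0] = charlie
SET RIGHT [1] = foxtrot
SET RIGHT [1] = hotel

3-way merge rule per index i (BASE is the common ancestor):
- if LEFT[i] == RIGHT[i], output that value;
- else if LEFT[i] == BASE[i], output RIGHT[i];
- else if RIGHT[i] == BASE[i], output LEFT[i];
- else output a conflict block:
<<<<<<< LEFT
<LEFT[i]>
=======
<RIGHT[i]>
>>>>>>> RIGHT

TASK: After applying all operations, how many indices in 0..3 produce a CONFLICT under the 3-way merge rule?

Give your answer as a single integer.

Answer: 1

Derivation:
Final LEFT:  [charlie, echo, foxtrot, charlie]
Final RIGHT: [alpha, hotel, foxtrot, bravo]
i=0: BASE=bravo L=charlie R=alpha all differ -> CONFLICT
i=1: L=echo=BASE, R=hotel -> take RIGHT -> hotel
i=2: L=foxtrot R=foxtrot -> agree -> foxtrot
i=3: L=charlie, R=bravo=BASE -> take LEFT -> charlie
Conflict count: 1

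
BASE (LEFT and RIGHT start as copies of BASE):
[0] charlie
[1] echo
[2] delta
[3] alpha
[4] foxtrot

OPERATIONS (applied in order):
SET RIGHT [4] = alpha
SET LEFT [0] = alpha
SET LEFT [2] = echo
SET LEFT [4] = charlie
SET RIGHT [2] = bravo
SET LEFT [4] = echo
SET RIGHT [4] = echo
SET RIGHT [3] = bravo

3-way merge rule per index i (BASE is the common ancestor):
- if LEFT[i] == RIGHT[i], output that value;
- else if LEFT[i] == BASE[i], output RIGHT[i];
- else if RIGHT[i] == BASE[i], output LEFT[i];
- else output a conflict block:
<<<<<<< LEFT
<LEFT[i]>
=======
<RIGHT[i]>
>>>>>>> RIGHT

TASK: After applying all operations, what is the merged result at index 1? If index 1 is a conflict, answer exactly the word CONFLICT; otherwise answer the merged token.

Answer: echo

Derivation:
Final LEFT:  [alpha, echo, echo, alpha, echo]
Final RIGHT: [charlie, echo, bravo, bravo, echo]
i=0: L=alpha, R=charlie=BASE -> take LEFT -> alpha
i=1: L=echo R=echo -> agree -> echo
i=2: BASE=delta L=echo R=bravo all differ -> CONFLICT
i=3: L=alpha=BASE, R=bravo -> take RIGHT -> bravo
i=4: L=echo R=echo -> agree -> echo
Index 1 -> echo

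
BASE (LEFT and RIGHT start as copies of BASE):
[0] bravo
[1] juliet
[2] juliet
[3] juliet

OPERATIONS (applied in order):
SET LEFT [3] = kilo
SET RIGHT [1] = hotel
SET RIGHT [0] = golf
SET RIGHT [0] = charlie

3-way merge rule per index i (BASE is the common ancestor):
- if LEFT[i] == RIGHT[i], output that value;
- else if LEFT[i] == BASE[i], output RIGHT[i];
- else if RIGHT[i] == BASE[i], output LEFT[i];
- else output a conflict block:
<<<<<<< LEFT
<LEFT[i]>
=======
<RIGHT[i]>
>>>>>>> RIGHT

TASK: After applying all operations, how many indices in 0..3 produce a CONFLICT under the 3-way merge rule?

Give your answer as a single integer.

Final LEFT:  [bravo, juliet, juliet, kilo]
Final RIGHT: [charlie, hotel, juliet, juliet]
i=0: L=bravo=BASE, R=charlie -> take RIGHT -> charlie
i=1: L=juliet=BASE, R=hotel -> take RIGHT -> hotel
i=2: L=juliet R=juliet -> agree -> juliet
i=3: L=kilo, R=juliet=BASE -> take LEFT -> kilo
Conflict count: 0

Answer: 0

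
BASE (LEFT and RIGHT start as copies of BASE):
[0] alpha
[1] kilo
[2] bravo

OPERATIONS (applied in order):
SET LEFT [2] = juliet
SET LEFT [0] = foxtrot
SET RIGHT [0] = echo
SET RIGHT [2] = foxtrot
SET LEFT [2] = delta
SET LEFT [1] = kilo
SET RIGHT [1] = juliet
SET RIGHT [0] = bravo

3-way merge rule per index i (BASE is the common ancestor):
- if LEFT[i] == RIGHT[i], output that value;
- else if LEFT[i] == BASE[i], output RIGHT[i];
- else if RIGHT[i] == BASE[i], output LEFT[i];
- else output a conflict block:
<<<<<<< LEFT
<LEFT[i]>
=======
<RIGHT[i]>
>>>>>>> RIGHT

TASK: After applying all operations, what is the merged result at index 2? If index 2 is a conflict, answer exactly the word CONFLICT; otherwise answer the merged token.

Final LEFT:  [foxtrot, kilo, delta]
Final RIGHT: [bravo, juliet, foxtrot]
i=0: BASE=alpha L=foxtrot R=bravo all differ -> CONFLICT
i=1: L=kilo=BASE, R=juliet -> take RIGHT -> juliet
i=2: BASE=bravo L=delta R=foxtrot all differ -> CONFLICT
Index 2 -> CONFLICT

Answer: CONFLICT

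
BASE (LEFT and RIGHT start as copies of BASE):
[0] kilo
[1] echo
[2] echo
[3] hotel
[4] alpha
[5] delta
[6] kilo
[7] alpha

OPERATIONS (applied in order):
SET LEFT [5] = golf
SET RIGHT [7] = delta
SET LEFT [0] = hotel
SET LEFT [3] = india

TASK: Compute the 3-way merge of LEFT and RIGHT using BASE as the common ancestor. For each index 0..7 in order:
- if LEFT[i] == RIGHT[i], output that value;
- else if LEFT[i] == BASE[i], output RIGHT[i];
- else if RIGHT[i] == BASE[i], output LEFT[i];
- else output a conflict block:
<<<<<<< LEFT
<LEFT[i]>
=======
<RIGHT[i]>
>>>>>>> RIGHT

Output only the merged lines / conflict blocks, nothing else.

Answer: hotel
echo
echo
india
alpha
golf
kilo
delta

Derivation:
Final LEFT:  [hotel, echo, echo, india, alpha, golf, kilo, alpha]
Final RIGHT: [kilo, echo, echo, hotel, alpha, delta, kilo, delta]
i=0: L=hotel, R=kilo=BASE -> take LEFT -> hotel
i=1: L=echo R=echo -> agree -> echo
i=2: L=echo R=echo -> agree -> echo
i=3: L=india, R=hotel=BASE -> take LEFT -> india
i=4: L=alpha R=alpha -> agree -> alpha
i=5: L=golf, R=delta=BASE -> take LEFT -> golf
i=6: L=kilo R=kilo -> agree -> kilo
i=7: L=alpha=BASE, R=delta -> take RIGHT -> delta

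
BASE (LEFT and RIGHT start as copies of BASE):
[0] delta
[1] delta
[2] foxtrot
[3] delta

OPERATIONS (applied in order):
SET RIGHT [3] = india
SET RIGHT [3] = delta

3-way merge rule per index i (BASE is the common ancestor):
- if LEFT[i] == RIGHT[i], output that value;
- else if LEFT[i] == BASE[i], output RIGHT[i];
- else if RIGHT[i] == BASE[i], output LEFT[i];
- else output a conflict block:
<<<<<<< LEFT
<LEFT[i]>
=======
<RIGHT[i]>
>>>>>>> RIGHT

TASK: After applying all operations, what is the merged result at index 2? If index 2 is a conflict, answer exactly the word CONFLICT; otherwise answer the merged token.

Answer: foxtrot

Derivation:
Final LEFT:  [delta, delta, foxtrot, delta]
Final RIGHT: [delta, delta, foxtrot, delta]
i=0: L=delta R=delta -> agree -> delta
i=1: L=delta R=delta -> agree -> delta
i=2: L=foxtrot R=foxtrot -> agree -> foxtrot
i=3: L=delta R=delta -> agree -> delta
Index 2 -> foxtrot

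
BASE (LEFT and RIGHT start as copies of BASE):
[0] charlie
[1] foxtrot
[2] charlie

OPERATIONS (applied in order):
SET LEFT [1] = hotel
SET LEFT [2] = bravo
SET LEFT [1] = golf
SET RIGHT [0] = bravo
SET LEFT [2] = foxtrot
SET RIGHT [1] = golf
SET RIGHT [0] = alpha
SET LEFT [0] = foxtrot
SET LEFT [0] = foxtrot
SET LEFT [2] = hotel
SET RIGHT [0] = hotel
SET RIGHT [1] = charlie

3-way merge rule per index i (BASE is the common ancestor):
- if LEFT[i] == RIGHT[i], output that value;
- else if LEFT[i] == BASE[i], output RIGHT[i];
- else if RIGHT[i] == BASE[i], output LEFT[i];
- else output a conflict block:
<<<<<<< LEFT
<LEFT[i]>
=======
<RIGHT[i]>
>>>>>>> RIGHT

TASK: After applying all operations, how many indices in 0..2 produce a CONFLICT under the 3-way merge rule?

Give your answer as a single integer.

Final LEFT:  [foxtrot, golf, hotel]
Final RIGHT: [hotel, charlie, charlie]
i=0: BASE=charlie L=foxtrot R=hotel all differ -> CONFLICT
i=1: BASE=foxtrot L=golf R=charlie all differ -> CONFLICT
i=2: L=hotel, R=charlie=BASE -> take LEFT -> hotel
Conflict count: 2

Answer: 2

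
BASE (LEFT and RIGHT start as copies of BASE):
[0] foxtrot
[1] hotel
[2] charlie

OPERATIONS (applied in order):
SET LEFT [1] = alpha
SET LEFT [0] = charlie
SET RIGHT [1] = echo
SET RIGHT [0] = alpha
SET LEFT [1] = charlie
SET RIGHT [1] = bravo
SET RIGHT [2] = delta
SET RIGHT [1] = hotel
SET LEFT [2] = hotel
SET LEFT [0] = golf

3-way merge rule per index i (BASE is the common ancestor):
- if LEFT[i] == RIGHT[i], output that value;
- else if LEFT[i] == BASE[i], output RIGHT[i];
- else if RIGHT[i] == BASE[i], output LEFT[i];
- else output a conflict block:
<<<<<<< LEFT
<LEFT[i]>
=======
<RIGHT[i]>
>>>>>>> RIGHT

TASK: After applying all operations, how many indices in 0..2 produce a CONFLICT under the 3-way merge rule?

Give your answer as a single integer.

Answer: 2

Derivation:
Final LEFT:  [golf, charlie, hotel]
Final RIGHT: [alpha, hotel, delta]
i=0: BASE=foxtrot L=golf R=alpha all differ -> CONFLICT
i=1: L=charlie, R=hotel=BASE -> take LEFT -> charlie
i=2: BASE=charlie L=hotel R=delta all differ -> CONFLICT
Conflict count: 2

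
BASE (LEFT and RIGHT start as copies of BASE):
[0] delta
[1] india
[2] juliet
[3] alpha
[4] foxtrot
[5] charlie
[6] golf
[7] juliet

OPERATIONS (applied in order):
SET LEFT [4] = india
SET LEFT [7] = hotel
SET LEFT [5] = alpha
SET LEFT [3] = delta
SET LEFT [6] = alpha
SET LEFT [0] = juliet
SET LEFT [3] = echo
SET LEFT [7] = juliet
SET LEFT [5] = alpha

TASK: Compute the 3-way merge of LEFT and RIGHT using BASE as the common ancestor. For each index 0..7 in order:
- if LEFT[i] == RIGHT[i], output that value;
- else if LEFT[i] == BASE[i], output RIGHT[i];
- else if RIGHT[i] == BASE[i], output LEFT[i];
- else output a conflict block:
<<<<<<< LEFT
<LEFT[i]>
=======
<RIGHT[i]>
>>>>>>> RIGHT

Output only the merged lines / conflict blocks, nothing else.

Answer: juliet
india
juliet
echo
india
alpha
alpha
juliet

Derivation:
Final LEFT:  [juliet, india, juliet, echo, india, alpha, alpha, juliet]
Final RIGHT: [delta, india, juliet, alpha, foxtrot, charlie, golf, juliet]
i=0: L=juliet, R=delta=BASE -> take LEFT -> juliet
i=1: L=india R=india -> agree -> india
i=2: L=juliet R=juliet -> agree -> juliet
i=3: L=echo, R=alpha=BASE -> take LEFT -> echo
i=4: L=india, R=foxtrot=BASE -> take LEFT -> india
i=5: L=alpha, R=charlie=BASE -> take LEFT -> alpha
i=6: L=alpha, R=golf=BASE -> take LEFT -> alpha
i=7: L=juliet R=juliet -> agree -> juliet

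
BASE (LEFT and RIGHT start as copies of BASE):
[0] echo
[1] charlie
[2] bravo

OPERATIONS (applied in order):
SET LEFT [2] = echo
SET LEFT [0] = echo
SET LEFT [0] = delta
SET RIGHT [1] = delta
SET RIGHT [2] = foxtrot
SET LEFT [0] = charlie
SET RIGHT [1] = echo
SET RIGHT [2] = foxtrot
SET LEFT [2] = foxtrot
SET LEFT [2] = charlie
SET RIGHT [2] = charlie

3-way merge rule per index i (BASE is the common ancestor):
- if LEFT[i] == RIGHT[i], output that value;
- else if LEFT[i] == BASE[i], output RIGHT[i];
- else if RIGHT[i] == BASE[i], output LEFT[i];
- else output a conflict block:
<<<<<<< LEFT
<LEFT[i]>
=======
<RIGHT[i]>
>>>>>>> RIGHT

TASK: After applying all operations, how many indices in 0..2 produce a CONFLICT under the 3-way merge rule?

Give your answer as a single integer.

Final LEFT:  [charlie, charlie, charlie]
Final RIGHT: [echo, echo, charlie]
i=0: L=charlie, R=echo=BASE -> take LEFT -> charlie
i=1: L=charlie=BASE, R=echo -> take RIGHT -> echo
i=2: L=charlie R=charlie -> agree -> charlie
Conflict count: 0

Answer: 0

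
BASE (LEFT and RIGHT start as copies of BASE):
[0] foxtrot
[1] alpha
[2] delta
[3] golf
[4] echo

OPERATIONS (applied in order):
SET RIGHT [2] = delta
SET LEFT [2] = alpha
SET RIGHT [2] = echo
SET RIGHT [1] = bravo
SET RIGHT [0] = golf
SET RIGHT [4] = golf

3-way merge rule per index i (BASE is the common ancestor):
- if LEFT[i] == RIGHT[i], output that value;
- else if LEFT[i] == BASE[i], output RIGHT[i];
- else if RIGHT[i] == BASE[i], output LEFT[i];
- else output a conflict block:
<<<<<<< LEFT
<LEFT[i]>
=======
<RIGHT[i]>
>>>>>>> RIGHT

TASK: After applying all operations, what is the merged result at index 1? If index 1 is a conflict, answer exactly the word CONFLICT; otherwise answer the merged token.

Final LEFT:  [foxtrot, alpha, alpha, golf, echo]
Final RIGHT: [golf, bravo, echo, golf, golf]
i=0: L=foxtrot=BASE, R=golf -> take RIGHT -> golf
i=1: L=alpha=BASE, R=bravo -> take RIGHT -> bravo
i=2: BASE=delta L=alpha R=echo all differ -> CONFLICT
i=3: L=golf R=golf -> agree -> golf
i=4: L=echo=BASE, R=golf -> take RIGHT -> golf
Index 1 -> bravo

Answer: bravo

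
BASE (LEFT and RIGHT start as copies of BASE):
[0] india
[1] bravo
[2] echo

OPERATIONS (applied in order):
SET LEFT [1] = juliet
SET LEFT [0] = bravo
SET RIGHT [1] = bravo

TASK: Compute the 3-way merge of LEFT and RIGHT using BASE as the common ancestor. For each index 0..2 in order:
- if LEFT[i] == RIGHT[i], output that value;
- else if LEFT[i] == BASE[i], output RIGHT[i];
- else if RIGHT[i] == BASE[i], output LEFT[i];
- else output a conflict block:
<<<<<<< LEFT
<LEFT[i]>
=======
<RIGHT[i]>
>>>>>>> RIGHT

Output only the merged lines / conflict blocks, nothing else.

Final LEFT:  [bravo, juliet, echo]
Final RIGHT: [india, bravo, echo]
i=0: L=bravo, R=india=BASE -> take LEFT -> bravo
i=1: L=juliet, R=bravo=BASE -> take LEFT -> juliet
i=2: L=echo R=echo -> agree -> echo

Answer: bravo
juliet
echo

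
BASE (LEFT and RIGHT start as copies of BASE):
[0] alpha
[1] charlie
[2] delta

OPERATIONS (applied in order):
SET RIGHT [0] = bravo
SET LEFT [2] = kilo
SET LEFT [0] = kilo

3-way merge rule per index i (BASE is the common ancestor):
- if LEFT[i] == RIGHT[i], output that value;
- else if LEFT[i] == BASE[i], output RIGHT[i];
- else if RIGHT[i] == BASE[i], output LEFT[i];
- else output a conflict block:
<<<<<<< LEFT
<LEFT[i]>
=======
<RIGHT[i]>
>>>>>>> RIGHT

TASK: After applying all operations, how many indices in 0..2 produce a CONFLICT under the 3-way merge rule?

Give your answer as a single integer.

Final LEFT:  [kilo, charlie, kilo]
Final RIGHT: [bravo, charlie, delta]
i=0: BASE=alpha L=kilo R=bravo all differ -> CONFLICT
i=1: L=charlie R=charlie -> agree -> charlie
i=2: L=kilo, R=delta=BASE -> take LEFT -> kilo
Conflict count: 1

Answer: 1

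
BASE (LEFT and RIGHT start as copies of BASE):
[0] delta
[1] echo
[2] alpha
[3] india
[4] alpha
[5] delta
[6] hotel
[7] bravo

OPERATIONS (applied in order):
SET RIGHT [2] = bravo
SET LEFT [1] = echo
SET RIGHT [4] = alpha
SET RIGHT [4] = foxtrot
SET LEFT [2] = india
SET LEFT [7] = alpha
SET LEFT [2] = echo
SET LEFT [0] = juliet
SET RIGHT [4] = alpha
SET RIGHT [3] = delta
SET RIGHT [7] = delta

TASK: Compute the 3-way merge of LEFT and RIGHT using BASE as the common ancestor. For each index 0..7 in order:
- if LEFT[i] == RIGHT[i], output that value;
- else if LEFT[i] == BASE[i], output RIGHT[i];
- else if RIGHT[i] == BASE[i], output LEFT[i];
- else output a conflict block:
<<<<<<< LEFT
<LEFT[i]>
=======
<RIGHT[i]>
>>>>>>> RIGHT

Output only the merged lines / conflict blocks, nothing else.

Final LEFT:  [juliet, echo, echo, india, alpha, delta, hotel, alpha]
Final RIGHT: [delta, echo, bravo, delta, alpha, delta, hotel, delta]
i=0: L=juliet, R=delta=BASE -> take LEFT -> juliet
i=1: L=echo R=echo -> agree -> echo
i=2: BASE=alpha L=echo R=bravo all differ -> CONFLICT
i=3: L=india=BASE, R=delta -> take RIGHT -> delta
i=4: L=alpha R=alpha -> agree -> alpha
i=5: L=delta R=delta -> agree -> delta
i=6: L=hotel R=hotel -> agree -> hotel
i=7: BASE=bravo L=alpha R=delta all differ -> CONFLICT

Answer: juliet
echo
<<<<<<< LEFT
echo
=======
bravo
>>>>>>> RIGHT
delta
alpha
delta
hotel
<<<<<<< LEFT
alpha
=======
delta
>>>>>>> RIGHT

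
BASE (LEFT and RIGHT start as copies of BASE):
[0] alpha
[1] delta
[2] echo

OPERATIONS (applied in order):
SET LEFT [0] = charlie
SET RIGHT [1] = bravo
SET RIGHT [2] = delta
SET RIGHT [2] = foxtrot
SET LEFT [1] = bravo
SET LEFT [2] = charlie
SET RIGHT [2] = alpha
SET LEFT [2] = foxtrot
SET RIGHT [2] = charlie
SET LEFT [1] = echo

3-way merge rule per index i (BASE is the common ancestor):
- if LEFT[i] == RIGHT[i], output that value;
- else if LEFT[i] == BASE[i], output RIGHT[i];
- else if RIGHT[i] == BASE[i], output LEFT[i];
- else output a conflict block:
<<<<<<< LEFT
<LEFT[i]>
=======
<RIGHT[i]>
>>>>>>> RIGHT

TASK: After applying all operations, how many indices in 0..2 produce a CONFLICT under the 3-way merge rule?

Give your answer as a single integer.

Final LEFT:  [charlie, echo, foxtrot]
Final RIGHT: [alpha, bravo, charlie]
i=0: L=charlie, R=alpha=BASE -> take LEFT -> charlie
i=1: BASE=delta L=echo R=bravo all differ -> CONFLICT
i=2: BASE=echo L=foxtrot R=charlie all differ -> CONFLICT
Conflict count: 2

Answer: 2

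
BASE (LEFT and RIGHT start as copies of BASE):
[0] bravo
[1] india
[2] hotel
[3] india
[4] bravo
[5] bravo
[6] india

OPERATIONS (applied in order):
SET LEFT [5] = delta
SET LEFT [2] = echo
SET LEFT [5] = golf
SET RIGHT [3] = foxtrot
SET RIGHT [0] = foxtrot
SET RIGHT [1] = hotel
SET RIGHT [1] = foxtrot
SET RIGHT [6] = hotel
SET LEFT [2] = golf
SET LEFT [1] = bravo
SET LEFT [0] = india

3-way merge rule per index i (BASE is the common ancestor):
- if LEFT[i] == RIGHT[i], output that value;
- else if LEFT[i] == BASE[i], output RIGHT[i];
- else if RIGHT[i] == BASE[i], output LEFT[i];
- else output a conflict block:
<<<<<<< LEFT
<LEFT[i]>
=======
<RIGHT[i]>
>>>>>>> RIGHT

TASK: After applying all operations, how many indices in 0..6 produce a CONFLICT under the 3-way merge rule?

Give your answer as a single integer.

Final LEFT:  [india, bravo, golf, india, bravo, golf, india]
Final RIGHT: [foxtrot, foxtrot, hotel, foxtrot, bravo, bravo, hotel]
i=0: BASE=bravo L=india R=foxtrot all differ -> CONFLICT
i=1: BASE=india L=bravo R=foxtrot all differ -> CONFLICT
i=2: L=golf, R=hotel=BASE -> take LEFT -> golf
i=3: L=india=BASE, R=foxtrot -> take RIGHT -> foxtrot
i=4: L=bravo R=bravo -> agree -> bravo
i=5: L=golf, R=bravo=BASE -> take LEFT -> golf
i=6: L=india=BASE, R=hotel -> take RIGHT -> hotel
Conflict count: 2

Answer: 2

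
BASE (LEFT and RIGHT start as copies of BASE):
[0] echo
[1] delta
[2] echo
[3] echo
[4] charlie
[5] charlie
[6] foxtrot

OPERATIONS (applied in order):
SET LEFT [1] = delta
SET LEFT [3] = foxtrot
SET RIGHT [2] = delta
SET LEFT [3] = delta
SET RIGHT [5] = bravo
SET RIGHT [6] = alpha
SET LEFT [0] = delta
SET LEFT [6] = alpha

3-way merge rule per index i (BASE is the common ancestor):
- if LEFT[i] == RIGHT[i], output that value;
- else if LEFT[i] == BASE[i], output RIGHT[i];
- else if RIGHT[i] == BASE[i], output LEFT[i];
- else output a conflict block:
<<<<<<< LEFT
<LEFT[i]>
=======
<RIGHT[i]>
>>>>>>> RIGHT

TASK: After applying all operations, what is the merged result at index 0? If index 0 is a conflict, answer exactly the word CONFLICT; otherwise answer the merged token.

Final LEFT:  [delta, delta, echo, delta, charlie, charlie, alpha]
Final RIGHT: [echo, delta, delta, echo, charlie, bravo, alpha]
i=0: L=delta, R=echo=BASE -> take LEFT -> delta
i=1: L=delta R=delta -> agree -> delta
i=2: L=echo=BASE, R=delta -> take RIGHT -> delta
i=3: L=delta, R=echo=BASE -> take LEFT -> delta
i=4: L=charlie R=charlie -> agree -> charlie
i=5: L=charlie=BASE, R=bravo -> take RIGHT -> bravo
i=6: L=alpha R=alpha -> agree -> alpha
Index 0 -> delta

Answer: delta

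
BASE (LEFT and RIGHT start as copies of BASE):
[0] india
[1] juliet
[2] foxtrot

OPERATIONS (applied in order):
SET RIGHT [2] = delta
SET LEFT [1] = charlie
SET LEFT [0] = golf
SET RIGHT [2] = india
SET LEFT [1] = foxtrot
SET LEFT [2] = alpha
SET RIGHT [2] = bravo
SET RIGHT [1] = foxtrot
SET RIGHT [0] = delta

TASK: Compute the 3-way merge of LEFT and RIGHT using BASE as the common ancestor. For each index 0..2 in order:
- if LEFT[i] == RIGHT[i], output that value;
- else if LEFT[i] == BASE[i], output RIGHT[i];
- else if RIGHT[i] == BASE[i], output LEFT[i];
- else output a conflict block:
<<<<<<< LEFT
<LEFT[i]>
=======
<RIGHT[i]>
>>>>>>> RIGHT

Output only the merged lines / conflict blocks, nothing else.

Final LEFT:  [golf, foxtrot, alpha]
Final RIGHT: [delta, foxtrot, bravo]
i=0: BASE=india L=golf R=delta all differ -> CONFLICT
i=1: L=foxtrot R=foxtrot -> agree -> foxtrot
i=2: BASE=foxtrot L=alpha R=bravo all differ -> CONFLICT

Answer: <<<<<<< LEFT
golf
=======
delta
>>>>>>> RIGHT
foxtrot
<<<<<<< LEFT
alpha
=======
bravo
>>>>>>> RIGHT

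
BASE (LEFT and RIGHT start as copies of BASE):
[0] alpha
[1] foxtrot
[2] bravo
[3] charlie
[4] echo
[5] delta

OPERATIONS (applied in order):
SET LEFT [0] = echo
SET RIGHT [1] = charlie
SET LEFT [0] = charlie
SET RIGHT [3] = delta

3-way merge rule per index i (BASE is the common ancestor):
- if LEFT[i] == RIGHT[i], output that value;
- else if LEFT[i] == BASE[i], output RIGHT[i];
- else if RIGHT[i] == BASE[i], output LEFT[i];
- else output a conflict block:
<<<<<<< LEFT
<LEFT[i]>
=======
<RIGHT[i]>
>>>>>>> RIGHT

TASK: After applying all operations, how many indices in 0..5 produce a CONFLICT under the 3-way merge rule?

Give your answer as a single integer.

Final LEFT:  [charlie, foxtrot, bravo, charlie, echo, delta]
Final RIGHT: [alpha, charlie, bravo, delta, echo, delta]
i=0: L=charlie, R=alpha=BASE -> take LEFT -> charlie
i=1: L=foxtrot=BASE, R=charlie -> take RIGHT -> charlie
i=2: L=bravo R=bravo -> agree -> bravo
i=3: L=charlie=BASE, R=delta -> take RIGHT -> delta
i=4: L=echo R=echo -> agree -> echo
i=5: L=delta R=delta -> agree -> delta
Conflict count: 0

Answer: 0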